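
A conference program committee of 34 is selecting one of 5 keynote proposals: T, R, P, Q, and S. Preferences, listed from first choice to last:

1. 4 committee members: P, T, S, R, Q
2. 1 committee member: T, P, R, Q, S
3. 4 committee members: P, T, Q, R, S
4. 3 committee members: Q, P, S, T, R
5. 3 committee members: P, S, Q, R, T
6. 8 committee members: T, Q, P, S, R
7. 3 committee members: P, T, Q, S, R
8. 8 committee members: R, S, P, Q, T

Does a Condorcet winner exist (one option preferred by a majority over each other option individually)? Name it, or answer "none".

P

P vs T: 25–9 for P.
P vs R: 26–8 for P.
P vs Q: 23–11 for P.
P vs S: 26–8 for P.
P beats every other option head-to-head.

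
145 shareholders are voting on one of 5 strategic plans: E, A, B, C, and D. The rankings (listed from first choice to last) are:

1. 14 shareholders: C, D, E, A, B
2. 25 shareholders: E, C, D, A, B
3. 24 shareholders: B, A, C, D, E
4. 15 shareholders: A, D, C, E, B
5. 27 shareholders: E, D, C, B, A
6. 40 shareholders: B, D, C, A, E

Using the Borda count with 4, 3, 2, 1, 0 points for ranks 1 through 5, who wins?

E: 14·2 + 25·4 + 24·0 + 15·1 + 27·4 + 40·0 = 251
A: 14·1 + 25·1 + 24·3 + 15·4 + 27·0 + 40·1 = 211
B: 14·0 + 25·0 + 24·4 + 15·0 + 27·1 + 40·4 = 283
C: 14·4 + 25·3 + 24·2 + 15·2 + 27·2 + 40·2 = 343
D: 14·3 + 25·2 + 24·1 + 15·3 + 27·3 + 40·3 = 362
D has the highest Borda score (362).

D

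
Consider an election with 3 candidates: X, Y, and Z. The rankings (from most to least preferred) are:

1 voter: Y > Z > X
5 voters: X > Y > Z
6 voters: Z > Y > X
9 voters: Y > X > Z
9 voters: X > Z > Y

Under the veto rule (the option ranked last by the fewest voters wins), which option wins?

Last-place votes: X 7, Y 9, Z 14.
X is ranked last by the fewest voters, so X wins.

X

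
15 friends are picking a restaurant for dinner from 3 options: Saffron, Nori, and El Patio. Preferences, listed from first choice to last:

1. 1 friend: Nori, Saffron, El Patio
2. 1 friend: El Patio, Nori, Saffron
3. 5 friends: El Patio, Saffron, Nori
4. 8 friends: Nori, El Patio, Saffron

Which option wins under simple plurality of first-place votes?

First-place votes: Saffron 0, Nori 9, El Patio 6.
Nori has the most first-place votes.

Nori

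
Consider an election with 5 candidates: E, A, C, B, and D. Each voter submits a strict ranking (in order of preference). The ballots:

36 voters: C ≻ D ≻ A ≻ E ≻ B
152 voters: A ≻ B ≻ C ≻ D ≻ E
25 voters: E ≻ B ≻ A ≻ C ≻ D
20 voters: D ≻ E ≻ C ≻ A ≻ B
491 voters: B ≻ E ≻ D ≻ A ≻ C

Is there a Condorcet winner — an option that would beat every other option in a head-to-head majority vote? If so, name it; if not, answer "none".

B vs E: 643–81 for B.
B vs A: 516–208 for B.
B vs C: 668–56 for B.
B vs D: 668–56 for B.
B beats every other option head-to-head.

B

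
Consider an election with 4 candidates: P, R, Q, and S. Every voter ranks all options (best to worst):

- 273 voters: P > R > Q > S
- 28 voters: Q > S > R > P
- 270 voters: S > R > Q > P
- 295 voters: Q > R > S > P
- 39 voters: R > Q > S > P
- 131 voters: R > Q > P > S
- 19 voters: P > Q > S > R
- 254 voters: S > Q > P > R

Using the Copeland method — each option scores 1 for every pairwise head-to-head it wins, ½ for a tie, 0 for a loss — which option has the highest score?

P: loses to R, Q, and S → score 0.
R: beats P, Q, and S → score 3.
Q: beats P and S; loses to R → score 2.
S: beats P; loses to R and Q → score 1.
R has the best pairwise record.

R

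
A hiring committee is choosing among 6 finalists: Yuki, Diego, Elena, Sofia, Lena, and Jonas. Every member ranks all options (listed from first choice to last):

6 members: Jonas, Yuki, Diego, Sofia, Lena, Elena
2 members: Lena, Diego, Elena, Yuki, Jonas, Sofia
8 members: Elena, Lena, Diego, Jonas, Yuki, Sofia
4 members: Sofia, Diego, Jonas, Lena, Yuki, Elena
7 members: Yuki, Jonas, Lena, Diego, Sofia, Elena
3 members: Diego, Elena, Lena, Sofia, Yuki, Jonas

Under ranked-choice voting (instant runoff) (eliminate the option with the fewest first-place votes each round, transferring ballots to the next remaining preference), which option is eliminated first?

Lena

Round 1: Yuki 7, Diego 3, Elena 8, Sofia 4, Lena 2, Jonas 6. Eliminate Lena.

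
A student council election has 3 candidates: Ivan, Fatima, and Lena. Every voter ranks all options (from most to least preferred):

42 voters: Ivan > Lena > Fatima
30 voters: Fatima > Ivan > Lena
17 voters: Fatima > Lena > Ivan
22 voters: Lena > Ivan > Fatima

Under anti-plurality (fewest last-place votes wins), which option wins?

Ivan

Last-place votes: Ivan 17, Fatima 64, Lena 30.
Ivan is ranked last by the fewest voters, so Ivan wins.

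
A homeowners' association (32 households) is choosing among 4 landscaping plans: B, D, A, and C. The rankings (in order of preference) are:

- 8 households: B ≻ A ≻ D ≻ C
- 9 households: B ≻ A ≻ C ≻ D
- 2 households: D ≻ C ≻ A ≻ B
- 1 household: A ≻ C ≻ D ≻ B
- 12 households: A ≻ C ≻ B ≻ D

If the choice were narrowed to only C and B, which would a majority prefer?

Voters preferring C to B: 15; preferring B to C: 17.
B wins the head-to-head.

B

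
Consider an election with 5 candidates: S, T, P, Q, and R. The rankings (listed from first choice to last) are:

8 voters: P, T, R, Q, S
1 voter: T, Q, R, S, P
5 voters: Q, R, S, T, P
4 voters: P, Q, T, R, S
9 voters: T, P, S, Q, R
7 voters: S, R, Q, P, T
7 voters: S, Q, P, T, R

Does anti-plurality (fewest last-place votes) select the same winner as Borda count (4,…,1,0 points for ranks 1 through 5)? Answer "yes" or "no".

no

Anti-plurality — last-place votes: S 12, T 7, P 6, Q 0, R 16. Winner: Q.
Borda — scores: S 85, T 84, P 96, Q 87, R 58. Winner: P.
The two methods disagree.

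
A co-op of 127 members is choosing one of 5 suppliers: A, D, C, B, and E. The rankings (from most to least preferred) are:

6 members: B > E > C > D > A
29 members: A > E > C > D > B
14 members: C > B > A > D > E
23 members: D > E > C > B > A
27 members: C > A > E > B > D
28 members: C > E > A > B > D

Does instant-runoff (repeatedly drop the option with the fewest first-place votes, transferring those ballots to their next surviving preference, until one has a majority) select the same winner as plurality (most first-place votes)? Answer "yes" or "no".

yes

Instant-runoff — R1 A 29, D 23, C 69, B 6, E 0 (C winner). Winner: C.
Plurality — first-place votes: A 29, D 23, C 69, B 6, E 0. Winner: C.
The two methods agree.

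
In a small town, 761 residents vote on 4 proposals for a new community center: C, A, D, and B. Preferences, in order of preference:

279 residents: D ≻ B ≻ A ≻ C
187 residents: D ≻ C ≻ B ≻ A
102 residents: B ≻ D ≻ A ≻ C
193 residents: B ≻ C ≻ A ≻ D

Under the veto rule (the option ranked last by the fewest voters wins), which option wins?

B

Last-place votes: C 381, A 187, D 193, B 0.
B is ranked last by the fewest voters, so B wins.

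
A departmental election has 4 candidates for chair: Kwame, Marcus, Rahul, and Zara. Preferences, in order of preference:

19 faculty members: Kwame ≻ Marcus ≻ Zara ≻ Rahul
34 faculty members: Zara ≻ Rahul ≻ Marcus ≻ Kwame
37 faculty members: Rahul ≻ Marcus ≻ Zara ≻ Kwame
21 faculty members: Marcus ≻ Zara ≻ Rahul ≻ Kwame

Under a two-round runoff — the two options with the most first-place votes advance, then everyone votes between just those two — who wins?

Round 1 first-place votes: Kwame 19, Marcus 21, Rahul 37, Zara 34.
Rahul and Zara advance.
Runoff: Rahul is preferred to Zara by 37 voters; Zara by 74.
Zara wins the runoff.

Zara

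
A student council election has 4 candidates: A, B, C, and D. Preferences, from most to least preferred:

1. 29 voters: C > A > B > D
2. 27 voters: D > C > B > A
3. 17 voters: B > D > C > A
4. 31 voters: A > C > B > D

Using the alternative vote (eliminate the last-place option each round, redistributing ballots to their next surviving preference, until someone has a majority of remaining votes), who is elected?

A

Round 1: A 31, B 17, C 29, D 27. Eliminate B.
Round 2: A 31, C 29, D 44. Eliminate C.
Round 3: A 60, D 44. A has a majority.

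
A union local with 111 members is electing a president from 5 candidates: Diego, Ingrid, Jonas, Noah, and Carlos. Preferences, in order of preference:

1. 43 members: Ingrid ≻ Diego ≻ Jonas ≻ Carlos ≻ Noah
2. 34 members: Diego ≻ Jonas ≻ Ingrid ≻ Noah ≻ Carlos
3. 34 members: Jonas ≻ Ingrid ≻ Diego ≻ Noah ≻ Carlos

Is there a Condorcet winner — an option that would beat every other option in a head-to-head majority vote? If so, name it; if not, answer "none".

Checking pairwise contests:
Ingrid beats Diego 77–34.
Jonas beats Ingrid 68–43.
Diego beats Jonas 77–34.
Diego beats Noah 111–0.
Diego beats Carlos 111–0.
Every option loses at least one head-to-head, so there is no Condorcet winner.

none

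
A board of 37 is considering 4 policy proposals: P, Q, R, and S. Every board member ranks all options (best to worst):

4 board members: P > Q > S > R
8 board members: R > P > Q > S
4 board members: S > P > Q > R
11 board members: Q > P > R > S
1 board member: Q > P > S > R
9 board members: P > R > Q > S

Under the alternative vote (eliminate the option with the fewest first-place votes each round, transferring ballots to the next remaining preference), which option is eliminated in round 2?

Round 1: P 13, Q 12, R 8, S 4. Eliminate S.
Round 2: P 17, Q 12, R 8. Eliminate R.

R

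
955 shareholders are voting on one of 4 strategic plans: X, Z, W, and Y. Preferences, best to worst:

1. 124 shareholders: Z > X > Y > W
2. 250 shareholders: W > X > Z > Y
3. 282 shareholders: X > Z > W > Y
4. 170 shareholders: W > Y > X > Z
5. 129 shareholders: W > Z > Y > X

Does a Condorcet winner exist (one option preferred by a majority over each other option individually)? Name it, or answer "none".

W vs X: 549–406 for W.
W vs Z: 549–406 for W.
W vs Y: 831–124 for W.
W beats every other option head-to-head.

W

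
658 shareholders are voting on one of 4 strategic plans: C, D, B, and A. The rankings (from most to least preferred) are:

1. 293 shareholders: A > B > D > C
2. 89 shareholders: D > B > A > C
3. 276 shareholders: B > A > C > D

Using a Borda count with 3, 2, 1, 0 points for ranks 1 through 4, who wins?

C: 293·0 + 89·0 + 276·1 = 276
D: 293·1 + 89·3 + 276·0 = 560
B: 293·2 + 89·2 + 276·3 = 1592
A: 293·3 + 89·1 + 276·2 = 1520
B has the highest Borda score (1592).

B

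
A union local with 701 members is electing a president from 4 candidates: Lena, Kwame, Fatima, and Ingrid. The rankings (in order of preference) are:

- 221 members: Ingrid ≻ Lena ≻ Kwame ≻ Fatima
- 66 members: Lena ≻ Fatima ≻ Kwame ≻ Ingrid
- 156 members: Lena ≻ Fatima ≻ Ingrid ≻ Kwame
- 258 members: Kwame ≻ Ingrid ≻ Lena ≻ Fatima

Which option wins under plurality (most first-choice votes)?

First-place votes: Lena 222, Kwame 258, Fatima 0, Ingrid 221.
Kwame has the most first-place votes.

Kwame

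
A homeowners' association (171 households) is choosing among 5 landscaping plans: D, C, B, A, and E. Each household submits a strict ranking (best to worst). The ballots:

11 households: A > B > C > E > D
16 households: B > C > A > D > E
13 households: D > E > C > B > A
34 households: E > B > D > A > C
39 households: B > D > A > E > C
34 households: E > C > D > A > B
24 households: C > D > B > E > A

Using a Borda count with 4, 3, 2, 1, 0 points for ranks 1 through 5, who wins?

D: 11·0 + 16·1 + 13·4 + 34·2 + 39·3 + 34·2 + 24·3 = 393
C: 11·2 + 16·3 + 13·2 + 34·0 + 39·0 + 34·3 + 24·4 = 294
B: 11·3 + 16·4 + 13·1 + 34·3 + 39·4 + 34·0 + 24·2 = 416
A: 11·4 + 16·2 + 13·0 + 34·1 + 39·2 + 34·1 + 24·0 = 222
E: 11·1 + 16·0 + 13·3 + 34·4 + 39·1 + 34·4 + 24·1 = 385
B has the highest Borda score (416).

B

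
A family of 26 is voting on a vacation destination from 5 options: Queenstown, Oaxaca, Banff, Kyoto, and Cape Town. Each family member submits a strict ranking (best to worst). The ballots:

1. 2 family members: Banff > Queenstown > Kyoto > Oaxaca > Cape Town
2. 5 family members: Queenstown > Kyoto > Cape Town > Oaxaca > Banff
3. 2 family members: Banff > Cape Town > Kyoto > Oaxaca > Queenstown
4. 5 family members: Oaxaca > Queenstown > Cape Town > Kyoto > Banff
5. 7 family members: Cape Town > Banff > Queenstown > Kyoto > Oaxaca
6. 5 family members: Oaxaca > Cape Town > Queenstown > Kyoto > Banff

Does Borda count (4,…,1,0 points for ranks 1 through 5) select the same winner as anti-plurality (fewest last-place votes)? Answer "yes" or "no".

Borda — scores: Queenstown 65, Oaxaca 49, Banff 37, Kyoto 40, Cape Town 69. Winner: Cape Town.
Anti-plurality — last-place votes: Queenstown 2, Oaxaca 7, Banff 15, Kyoto 0, Cape Town 2. Winner: Kyoto.
The two methods disagree.

no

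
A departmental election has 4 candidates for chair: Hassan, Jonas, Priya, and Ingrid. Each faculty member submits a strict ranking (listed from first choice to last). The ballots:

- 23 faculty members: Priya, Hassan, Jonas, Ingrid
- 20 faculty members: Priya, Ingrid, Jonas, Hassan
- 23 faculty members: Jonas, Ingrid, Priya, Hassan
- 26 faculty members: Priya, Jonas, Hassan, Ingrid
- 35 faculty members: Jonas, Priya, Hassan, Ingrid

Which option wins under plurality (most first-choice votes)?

First-place votes: Hassan 0, Jonas 58, Priya 69, Ingrid 0.
Priya has the most first-place votes.

Priya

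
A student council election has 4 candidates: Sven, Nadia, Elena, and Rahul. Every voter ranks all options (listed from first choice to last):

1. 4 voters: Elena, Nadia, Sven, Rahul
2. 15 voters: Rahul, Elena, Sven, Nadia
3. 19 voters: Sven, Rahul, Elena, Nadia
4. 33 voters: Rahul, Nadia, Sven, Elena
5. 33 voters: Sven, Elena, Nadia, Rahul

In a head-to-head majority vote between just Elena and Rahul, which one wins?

Rahul

Voters preferring Elena to Rahul: 37; preferring Rahul to Elena: 67.
Rahul wins the head-to-head.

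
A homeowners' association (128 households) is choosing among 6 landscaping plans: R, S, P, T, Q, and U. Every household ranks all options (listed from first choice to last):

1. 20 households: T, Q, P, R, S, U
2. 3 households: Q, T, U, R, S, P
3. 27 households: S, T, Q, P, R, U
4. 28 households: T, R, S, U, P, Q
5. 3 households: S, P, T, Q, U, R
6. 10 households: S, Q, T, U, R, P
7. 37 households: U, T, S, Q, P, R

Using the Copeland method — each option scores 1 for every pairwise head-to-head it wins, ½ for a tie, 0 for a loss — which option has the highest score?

T

R: beats U; loses to S, P, T, and Q → score 1.
S: beats R, P, Q, and U; loses to T → score 4.
P: beats R; loses to S, T, Q, and U → score 1.
T: beats R, S, P, Q, and U → score 5.
Q: beats R and P; loses to S, T, and U → score 2.
U: beats P and Q; loses to R, S, and T → score 2.
T has the best pairwise record.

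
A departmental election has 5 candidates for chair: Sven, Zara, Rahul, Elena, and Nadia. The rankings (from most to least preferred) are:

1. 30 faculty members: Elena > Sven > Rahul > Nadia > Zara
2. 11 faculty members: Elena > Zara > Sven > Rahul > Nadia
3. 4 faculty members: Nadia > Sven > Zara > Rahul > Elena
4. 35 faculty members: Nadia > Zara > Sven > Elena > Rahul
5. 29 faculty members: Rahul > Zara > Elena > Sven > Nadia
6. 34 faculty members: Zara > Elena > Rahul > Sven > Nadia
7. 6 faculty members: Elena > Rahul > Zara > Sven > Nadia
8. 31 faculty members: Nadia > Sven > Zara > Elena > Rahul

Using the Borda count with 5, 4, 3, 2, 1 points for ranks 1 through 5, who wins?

Zara

Sven: 30·4 + 11·3 + 4·4 + 35·3 + 29·2 + 34·2 + 6·2 + 31·4 = 536
Zara: 30·1 + 11·4 + 4·3 + 35·4 + 29·4 + 34·5 + 6·3 + 31·3 = 623
Rahul: 30·3 + 11·2 + 4·2 + 35·1 + 29·5 + 34·3 + 6·4 + 31·1 = 457
Elena: 30·5 + 11·5 + 4·1 + 35·2 + 29·3 + 34·4 + 6·5 + 31·2 = 594
Nadia: 30·2 + 11·1 + 4·5 + 35·5 + 29·1 + 34·1 + 6·1 + 31·5 = 490
Zara has the highest Borda score (623).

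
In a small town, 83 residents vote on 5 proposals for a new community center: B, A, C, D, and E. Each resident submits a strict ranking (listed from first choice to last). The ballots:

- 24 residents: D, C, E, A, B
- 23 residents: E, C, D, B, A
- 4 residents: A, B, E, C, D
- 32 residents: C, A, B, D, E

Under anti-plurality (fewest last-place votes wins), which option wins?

C

Last-place votes: B 24, A 23, C 0, D 4, E 32.
C is ranked last by the fewest voters, so C wins.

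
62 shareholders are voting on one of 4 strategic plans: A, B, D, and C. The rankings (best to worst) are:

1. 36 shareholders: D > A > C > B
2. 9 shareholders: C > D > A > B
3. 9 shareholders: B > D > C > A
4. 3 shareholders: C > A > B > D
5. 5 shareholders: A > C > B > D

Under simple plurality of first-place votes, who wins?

First-place votes: A 5, B 9, D 36, C 12.
D has the most first-place votes.

D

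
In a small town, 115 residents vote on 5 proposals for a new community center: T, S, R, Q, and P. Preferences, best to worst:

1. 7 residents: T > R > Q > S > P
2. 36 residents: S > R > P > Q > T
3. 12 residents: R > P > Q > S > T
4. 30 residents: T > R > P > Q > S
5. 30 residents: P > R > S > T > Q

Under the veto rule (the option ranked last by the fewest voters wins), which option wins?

R

Last-place votes: T 48, S 30, R 0, Q 30, P 7.
R is ranked last by the fewest voters, so R wins.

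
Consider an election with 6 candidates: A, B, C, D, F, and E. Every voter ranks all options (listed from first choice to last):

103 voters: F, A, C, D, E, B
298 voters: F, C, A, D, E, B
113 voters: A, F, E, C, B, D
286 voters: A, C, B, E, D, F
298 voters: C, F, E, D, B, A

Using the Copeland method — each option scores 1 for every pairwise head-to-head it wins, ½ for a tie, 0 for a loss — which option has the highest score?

C

A: beats B, D, and E; loses to C and F → score 3.
B: loses to A, C, D, F, and E → score 0.
C: beats A, B, D, F, and E → score 5.
D: beats B; loses to A, C, F, and E → score 1.
F: beats A, B, D, and E; loses to C → score 4.
E: beats B and D; loses to A, C, and F → score 2.
C has the best pairwise record.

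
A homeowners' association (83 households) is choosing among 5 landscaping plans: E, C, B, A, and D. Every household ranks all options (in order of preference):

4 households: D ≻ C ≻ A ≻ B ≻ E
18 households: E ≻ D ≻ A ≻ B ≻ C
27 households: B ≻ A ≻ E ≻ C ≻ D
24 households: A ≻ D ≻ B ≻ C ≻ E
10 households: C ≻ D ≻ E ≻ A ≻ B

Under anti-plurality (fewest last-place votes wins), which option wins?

A

Last-place votes: E 28, C 18, B 10, A 0, D 27.
A is ranked last by the fewest voters, so A wins.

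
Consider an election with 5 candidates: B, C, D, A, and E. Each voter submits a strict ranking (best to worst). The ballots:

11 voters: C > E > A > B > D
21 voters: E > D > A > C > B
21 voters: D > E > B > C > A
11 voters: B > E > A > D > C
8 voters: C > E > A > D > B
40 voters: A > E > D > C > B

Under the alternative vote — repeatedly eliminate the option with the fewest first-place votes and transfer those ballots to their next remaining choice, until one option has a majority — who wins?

E

Round 1: B 11, C 19, D 21, A 40, E 21. Eliminate B.
Round 2: C 19, D 21, A 40, E 32. Eliminate C.
Round 3: D 21, A 40, E 51. Eliminate D.
Round 4: A 40, E 72. E has a majority.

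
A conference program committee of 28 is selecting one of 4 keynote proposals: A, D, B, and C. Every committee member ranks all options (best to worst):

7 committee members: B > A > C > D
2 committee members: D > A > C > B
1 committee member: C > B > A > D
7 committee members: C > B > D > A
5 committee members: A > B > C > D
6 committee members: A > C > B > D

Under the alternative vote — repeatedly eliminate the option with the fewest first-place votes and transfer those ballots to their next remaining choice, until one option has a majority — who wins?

Round 1: A 11, D 2, B 7, C 8. Eliminate D.
Round 2: A 13, B 7, C 8. Eliminate B.
Round 3: A 20, C 8. A has a majority.

A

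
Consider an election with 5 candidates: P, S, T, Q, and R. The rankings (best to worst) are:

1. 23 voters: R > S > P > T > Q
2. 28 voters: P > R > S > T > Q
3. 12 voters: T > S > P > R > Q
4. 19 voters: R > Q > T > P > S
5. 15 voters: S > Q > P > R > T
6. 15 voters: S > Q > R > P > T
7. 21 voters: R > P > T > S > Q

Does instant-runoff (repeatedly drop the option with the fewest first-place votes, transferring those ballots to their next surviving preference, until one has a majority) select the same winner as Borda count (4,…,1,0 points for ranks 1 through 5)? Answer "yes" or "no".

Instant-runoff — R1 P 28, S 30, T 12, Q 0, R 63 (Q out); R2 P 28, S 30, T 12, R 63 (T out); R3 P 28, S 42, R 63 (P out); R4 S 42, R 91 (R winner). Winner: R.
Borda — scores: P 309, S 302, T 179, Q 147, R 393. Winner: R.
The two methods agree.

yes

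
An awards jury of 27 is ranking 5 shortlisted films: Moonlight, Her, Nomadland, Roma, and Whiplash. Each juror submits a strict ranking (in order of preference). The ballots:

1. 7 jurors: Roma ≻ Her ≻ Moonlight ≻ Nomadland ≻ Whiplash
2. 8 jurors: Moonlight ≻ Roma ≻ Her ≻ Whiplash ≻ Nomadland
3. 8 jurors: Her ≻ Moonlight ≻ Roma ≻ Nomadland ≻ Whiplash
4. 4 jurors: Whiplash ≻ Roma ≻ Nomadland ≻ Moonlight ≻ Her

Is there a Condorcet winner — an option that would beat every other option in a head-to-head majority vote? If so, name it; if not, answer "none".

none

Checking pairwise contests:
Her beats Moonlight 15–12.
Roma beats Her 19–8.
Moonlight beats Nomadland 23–4.
Moonlight beats Roma 16–11.
Moonlight beats Whiplash 23–4.
Every option loses at least one head-to-head, so there is no Condorcet winner.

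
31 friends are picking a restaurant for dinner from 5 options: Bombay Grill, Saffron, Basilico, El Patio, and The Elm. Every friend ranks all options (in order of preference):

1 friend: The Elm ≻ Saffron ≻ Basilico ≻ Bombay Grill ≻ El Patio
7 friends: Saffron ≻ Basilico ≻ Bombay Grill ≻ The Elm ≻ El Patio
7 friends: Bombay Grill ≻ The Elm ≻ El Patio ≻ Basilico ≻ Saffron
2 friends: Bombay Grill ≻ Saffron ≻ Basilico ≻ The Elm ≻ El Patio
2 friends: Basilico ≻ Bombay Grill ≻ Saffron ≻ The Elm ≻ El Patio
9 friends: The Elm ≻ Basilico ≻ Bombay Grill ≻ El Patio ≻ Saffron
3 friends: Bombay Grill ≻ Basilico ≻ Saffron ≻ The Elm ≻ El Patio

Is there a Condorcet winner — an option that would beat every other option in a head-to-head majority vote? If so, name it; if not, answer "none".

none

Checking pairwise contests:
Basilico beats Bombay Grill 19–12.
Bombay Grill beats Saffron 23–8.
The Elm beats Basilico 17–14.
Bombay Grill beats El Patio 31–0.
Bombay Grill beats The Elm 21–10.
Every option loses at least one head-to-head, so there is no Condorcet winner.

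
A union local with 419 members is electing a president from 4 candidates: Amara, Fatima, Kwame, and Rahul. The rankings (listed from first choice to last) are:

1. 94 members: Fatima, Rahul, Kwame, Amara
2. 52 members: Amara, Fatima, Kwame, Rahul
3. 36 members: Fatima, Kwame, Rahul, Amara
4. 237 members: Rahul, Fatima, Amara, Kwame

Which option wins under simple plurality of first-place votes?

First-place votes: Amara 52, Fatima 130, Kwame 0, Rahul 237.
Rahul has the most first-place votes.

Rahul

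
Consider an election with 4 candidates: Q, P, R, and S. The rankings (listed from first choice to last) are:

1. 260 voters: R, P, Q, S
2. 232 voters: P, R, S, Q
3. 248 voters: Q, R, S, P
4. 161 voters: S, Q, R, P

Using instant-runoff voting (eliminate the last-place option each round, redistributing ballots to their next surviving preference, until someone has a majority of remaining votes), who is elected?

Round 1: Q 248, P 232, R 260, S 161. Eliminate S.
Round 2: Q 409, P 232, R 260. Eliminate P.
Round 3: Q 409, R 492. R has a majority.

R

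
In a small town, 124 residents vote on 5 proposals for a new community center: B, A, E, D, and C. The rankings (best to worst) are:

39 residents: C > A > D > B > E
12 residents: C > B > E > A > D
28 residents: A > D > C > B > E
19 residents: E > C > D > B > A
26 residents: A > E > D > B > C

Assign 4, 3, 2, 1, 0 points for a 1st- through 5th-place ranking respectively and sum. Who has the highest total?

B: 39·1 + 12·3 + 28·1 + 19·1 + 26·1 = 148
A: 39·3 + 12·1 + 28·4 + 19·0 + 26·4 = 345
E: 39·0 + 12·2 + 28·0 + 19·4 + 26·3 = 178
D: 39·2 + 12·0 + 28·3 + 19·2 + 26·2 = 252
C: 39·4 + 12·4 + 28·2 + 19·3 + 26·0 = 317
A has the highest Borda score (345).

A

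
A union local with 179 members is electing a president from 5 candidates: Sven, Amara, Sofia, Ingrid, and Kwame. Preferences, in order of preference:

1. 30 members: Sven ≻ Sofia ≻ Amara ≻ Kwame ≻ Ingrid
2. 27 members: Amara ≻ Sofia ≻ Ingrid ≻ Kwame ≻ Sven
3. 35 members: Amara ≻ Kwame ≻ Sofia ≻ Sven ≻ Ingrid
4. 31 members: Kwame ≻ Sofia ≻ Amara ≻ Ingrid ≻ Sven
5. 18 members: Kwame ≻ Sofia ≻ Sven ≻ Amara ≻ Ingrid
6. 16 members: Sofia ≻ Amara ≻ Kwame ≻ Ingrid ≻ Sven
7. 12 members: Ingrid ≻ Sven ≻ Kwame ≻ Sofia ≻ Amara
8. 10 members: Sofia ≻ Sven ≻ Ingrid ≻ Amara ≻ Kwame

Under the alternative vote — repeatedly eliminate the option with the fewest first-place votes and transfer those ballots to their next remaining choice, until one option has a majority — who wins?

Amara

Round 1: Sven 30, Amara 62, Sofia 26, Ingrid 12, Kwame 49. Eliminate Ingrid.
Round 2: Sven 42, Amara 62, Sofia 26, Kwame 49. Eliminate Sofia.
Round 3: Sven 52, Amara 78, Kwame 49. Eliminate Kwame.
Round 4: Sven 70, Amara 109. Amara has a majority.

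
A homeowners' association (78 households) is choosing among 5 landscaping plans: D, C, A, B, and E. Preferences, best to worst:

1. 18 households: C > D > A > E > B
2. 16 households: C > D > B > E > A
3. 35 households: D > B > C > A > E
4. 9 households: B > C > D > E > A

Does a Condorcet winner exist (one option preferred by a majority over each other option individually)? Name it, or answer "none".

Checking pairwise contests:
C beats D 43–35.
B beats C 44–34.
D beats A 78–0.
D beats B 69–9.
D beats E 78–0.
Every option loses at least one head-to-head, so there is no Condorcet winner.

none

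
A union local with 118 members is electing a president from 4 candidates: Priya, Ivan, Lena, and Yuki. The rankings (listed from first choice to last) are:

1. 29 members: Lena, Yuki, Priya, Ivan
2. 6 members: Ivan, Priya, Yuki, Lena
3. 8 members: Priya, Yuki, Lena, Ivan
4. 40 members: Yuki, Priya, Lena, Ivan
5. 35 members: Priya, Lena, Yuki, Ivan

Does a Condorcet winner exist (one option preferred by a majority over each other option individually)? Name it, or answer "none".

none

Checking pairwise contests:
Yuki beats Priya 69–49.
Priya beats Ivan 112–6.
Priya beats Lena 89–29.
Lena beats Yuki 64–54.
Every option loses at least one head-to-head, so there is no Condorcet winner.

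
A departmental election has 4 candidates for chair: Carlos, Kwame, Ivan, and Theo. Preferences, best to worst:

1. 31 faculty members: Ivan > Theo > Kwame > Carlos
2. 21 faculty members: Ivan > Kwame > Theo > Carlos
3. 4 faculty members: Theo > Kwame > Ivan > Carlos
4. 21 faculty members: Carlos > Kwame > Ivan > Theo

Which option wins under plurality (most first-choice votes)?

First-place votes: Carlos 21, Kwame 0, Ivan 52, Theo 4.
Ivan has the most first-place votes.

Ivan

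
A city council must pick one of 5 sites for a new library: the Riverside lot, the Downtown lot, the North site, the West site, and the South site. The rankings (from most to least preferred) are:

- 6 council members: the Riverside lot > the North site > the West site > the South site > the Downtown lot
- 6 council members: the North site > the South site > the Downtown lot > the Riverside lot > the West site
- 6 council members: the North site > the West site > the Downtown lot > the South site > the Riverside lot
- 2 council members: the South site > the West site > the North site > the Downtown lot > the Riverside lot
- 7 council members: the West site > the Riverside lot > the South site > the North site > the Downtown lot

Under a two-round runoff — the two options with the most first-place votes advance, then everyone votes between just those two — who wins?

the North site

Round 1 first-place votes: the Riverside lot 6, the Downtown lot 0, the North site 12, the West site 7, the South site 2.
the North site and the West site advance.
Runoff: the North site is preferred to the West site by 18 voters; the West site by 9.
the North site wins the runoff.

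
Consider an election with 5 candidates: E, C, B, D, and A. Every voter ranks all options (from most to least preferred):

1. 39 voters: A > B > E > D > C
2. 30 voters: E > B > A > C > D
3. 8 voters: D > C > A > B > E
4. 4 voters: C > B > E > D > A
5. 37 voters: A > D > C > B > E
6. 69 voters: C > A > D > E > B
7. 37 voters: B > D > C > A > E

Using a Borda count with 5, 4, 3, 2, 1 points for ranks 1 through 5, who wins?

E: 39·3 + 30·5 + 8·1 + 4·3 + 37·1 + 69·2 + 37·1 = 499
C: 39·1 + 30·2 + 8·4 + 4·5 + 37·3 + 69·5 + 37·3 = 718
B: 39·4 + 30·4 + 8·2 + 4·4 + 37·2 + 69·1 + 37·5 = 636
D: 39·2 + 30·1 + 8·5 + 4·2 + 37·4 + 69·3 + 37·4 = 659
A: 39·5 + 30·3 + 8·3 + 4·1 + 37·5 + 69·4 + 37·2 = 848
A has the highest Borda score (848).

A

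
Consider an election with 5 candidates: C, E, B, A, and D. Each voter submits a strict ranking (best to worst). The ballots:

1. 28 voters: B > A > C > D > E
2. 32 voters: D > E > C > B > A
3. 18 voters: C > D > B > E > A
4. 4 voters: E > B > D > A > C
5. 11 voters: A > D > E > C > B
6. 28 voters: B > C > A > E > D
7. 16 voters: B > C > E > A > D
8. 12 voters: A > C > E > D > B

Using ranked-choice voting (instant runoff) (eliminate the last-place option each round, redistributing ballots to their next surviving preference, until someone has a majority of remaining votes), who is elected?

Round 1: C 18, E 4, B 72, A 23, D 32. Eliminate E.
Round 2: C 18, B 76, A 23, D 32. B has a majority.

B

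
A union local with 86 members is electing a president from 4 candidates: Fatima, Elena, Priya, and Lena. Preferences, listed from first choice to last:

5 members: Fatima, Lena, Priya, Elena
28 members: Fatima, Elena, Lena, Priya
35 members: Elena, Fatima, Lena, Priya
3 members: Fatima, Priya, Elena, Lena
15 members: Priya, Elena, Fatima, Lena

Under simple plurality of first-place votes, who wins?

Fatima

First-place votes: Fatima 36, Elena 35, Priya 15, Lena 0.
Fatima has the most first-place votes.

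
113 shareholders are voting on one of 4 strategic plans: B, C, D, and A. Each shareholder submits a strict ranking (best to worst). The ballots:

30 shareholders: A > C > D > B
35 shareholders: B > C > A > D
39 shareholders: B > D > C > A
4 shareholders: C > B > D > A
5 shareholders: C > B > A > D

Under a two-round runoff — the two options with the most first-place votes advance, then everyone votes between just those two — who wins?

B

Round 1 first-place votes: B 74, C 9, D 0, A 30.
B and A advance.
Runoff: B is preferred to A by 83 voters; A by 30.
B wins the runoff.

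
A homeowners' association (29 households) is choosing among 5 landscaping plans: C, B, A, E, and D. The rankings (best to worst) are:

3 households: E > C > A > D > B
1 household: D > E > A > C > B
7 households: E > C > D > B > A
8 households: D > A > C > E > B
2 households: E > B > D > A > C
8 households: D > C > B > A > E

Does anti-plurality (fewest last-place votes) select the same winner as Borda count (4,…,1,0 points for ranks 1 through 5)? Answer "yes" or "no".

Anti-plurality — last-place votes: C 2, B 12, A 7, E 8, D 0. Winner: D.
Borda — scores: C 71, B 29, A 42, E 59, D 89. Winner: D.
The two methods agree.

yes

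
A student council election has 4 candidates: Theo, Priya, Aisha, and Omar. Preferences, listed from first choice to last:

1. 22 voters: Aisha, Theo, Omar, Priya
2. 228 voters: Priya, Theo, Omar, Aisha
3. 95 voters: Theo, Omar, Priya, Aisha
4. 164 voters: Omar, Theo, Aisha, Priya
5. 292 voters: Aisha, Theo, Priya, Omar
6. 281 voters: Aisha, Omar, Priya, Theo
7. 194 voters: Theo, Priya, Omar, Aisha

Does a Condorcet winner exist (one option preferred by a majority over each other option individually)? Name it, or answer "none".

Theo vs Priya: 767–509 for Theo.
Theo vs Aisha: 681–595 for Theo.
Theo vs Omar: 831–445 for Theo.
Theo beats every other option head-to-head.

Theo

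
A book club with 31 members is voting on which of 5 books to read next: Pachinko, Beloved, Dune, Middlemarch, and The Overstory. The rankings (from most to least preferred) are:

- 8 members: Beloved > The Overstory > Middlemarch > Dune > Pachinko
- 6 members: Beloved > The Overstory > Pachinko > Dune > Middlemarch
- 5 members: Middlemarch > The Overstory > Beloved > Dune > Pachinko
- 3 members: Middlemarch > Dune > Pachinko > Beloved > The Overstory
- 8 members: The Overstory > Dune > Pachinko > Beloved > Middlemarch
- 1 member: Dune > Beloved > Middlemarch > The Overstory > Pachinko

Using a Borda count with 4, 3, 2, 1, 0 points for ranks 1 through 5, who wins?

The Overstory

Pachinko: 8·0 + 6·2 + 5·0 + 3·2 + 8·2 + 1·0 = 34
Beloved: 8·4 + 6·4 + 5·2 + 3·1 + 8·1 + 1·3 = 80
Dune: 8·1 + 6·1 + 5·1 + 3·3 + 8·3 + 1·4 = 56
Middlemarch: 8·2 + 6·0 + 5·4 + 3·4 + 8·0 + 1·2 = 50
The Overstory: 8·3 + 6·3 + 5·3 + 3·0 + 8·4 + 1·1 = 90
The Overstory has the highest Borda score (90).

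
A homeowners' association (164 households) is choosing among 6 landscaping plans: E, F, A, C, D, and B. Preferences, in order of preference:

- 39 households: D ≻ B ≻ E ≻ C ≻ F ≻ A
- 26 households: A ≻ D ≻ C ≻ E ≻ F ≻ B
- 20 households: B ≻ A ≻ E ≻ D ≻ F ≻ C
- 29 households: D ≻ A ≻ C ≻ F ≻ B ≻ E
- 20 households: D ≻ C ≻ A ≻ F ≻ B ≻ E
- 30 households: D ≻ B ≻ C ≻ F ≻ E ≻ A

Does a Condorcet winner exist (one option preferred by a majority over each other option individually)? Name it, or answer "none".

D

D vs E: 144–20 for D.
D vs F: 164–0 for D.
D vs A: 118–46 for D.
D vs C: 164–0 for D.
D vs B: 144–20 for D.
D beats every other option head-to-head.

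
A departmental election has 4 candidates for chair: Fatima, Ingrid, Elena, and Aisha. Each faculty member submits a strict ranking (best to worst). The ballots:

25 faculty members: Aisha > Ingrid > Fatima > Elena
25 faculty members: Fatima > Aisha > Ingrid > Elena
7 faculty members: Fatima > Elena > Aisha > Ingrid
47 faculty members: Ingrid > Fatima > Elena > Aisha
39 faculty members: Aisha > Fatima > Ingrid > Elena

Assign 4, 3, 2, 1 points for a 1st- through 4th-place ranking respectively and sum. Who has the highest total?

Fatima: 25·2 + 25·4 + 7·4 + 47·3 + 39·3 = 436
Ingrid: 25·3 + 25·2 + 7·1 + 47·4 + 39·2 = 398
Elena: 25·1 + 25·1 + 7·3 + 47·2 + 39·1 = 204
Aisha: 25·4 + 25·3 + 7·2 + 47·1 + 39·4 = 392
Fatima has the highest Borda score (436).

Fatima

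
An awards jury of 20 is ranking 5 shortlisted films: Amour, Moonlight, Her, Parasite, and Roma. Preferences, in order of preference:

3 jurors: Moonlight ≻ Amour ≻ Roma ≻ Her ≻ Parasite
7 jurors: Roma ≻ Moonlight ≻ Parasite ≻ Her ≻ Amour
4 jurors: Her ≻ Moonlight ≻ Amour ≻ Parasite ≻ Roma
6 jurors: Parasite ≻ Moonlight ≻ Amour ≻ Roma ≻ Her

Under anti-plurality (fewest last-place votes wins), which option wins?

Moonlight

Last-place votes: Amour 7, Moonlight 0, Her 6, Parasite 3, Roma 4.
Moonlight is ranked last by the fewest voters, so Moonlight wins.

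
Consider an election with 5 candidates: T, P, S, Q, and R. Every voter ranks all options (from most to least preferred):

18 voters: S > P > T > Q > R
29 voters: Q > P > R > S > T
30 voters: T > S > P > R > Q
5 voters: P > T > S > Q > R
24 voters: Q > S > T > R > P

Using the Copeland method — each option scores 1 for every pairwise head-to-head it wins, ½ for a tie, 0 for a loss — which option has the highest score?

T: beats P and R; ties Q; loses to S → score 2.5.
P: beats R; ties Q; loses to T and S → score 1.5.
S: beats T, P, and R; ties Q → score 3.5.
Q: beats R; ties T, P, and S → score 2.5.
R: loses to T, P, S, and Q → score 0.
S has the best pairwise record.

S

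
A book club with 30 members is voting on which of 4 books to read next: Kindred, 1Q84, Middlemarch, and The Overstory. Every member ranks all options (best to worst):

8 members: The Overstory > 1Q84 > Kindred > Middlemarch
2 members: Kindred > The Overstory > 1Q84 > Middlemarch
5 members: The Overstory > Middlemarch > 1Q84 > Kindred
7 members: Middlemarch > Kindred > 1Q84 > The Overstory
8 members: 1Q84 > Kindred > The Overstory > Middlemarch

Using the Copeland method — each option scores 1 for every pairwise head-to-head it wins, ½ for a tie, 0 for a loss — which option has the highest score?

1Q84

Kindred: beats Middlemarch and The Overstory; loses to 1Q84 → score 2.
1Q84: beats Kindred and Middlemarch; ties The Overstory → score 2.5.
Middlemarch: loses to Kindred, 1Q84, and The Overstory → score 0.
The Overstory: beats Middlemarch; ties 1Q84; loses to Kindred → score 1.5.
1Q84 has the best pairwise record.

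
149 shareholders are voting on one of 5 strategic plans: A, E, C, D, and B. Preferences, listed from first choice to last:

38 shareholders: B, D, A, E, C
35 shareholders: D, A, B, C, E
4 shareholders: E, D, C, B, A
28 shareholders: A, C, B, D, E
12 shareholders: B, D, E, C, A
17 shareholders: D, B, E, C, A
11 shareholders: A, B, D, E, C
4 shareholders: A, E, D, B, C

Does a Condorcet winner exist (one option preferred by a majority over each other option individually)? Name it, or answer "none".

Checking pairwise contests:
D beats A 106–43.
A beats E 116–33.
A beats C 116–33.
B beats D 89–60.
A beats B 78–71.
Every option loses at least one head-to-head, so there is no Condorcet winner.

none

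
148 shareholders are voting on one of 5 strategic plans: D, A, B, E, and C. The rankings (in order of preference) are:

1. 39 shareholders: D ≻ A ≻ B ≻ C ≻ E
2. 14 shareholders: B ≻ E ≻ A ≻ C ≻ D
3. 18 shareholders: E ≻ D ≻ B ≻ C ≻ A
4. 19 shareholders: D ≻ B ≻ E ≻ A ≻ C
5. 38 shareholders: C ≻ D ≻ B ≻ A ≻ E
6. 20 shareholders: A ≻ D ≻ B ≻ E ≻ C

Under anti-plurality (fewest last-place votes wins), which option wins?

Last-place votes: D 14, A 18, B 0, E 77, C 39.
B is ranked last by the fewest voters, so B wins.

B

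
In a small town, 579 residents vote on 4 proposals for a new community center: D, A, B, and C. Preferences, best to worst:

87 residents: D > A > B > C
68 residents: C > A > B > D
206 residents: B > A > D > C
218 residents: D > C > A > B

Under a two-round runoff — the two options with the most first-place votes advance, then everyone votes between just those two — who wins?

Round 1 first-place votes: D 305, A 0, B 206, C 68.
D and B advance.
Runoff: D is preferred to B by 305 voters; B by 274.
D wins the runoff.

D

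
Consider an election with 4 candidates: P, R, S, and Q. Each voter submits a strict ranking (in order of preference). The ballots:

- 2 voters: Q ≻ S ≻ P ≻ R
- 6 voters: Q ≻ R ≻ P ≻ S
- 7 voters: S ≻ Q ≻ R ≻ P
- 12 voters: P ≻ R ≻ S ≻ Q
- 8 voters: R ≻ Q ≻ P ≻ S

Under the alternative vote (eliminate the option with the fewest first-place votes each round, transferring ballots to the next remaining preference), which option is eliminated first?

S

Round 1: P 12, R 8, S 7, Q 8. Eliminate S.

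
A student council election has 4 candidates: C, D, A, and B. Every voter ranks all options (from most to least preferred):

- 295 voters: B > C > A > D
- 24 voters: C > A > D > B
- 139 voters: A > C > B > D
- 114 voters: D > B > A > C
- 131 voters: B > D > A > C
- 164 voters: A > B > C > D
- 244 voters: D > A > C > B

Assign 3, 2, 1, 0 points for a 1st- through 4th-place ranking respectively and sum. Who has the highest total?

C: 295·2 + 24·3 + 139·2 + 114·0 + 131·0 + 164·1 + 244·1 = 1348
D: 295·0 + 24·1 + 139·0 + 114·3 + 131·2 + 164·0 + 244·3 = 1360
A: 295·1 + 24·2 + 139·3 + 114·1 + 131·1 + 164·3 + 244·2 = 1985
B: 295·3 + 24·0 + 139·1 + 114·2 + 131·3 + 164·2 + 244·0 = 1973
A has the highest Borda score (1985).

A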